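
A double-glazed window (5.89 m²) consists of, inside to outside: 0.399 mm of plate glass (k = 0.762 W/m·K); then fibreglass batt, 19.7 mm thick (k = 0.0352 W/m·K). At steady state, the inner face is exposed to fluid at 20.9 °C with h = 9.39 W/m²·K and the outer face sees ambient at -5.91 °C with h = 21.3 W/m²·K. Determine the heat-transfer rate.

Q = 221 W

Series thermal resistances, inner to outer:
  R_conv,in = 1/(hA) = 1/(9.39·5.89) = 0.01808 K/W
  R_plate glass = L/(kA) = 3.99×10^-4/(0.762·5.89) = 8.890×10^-5 K/W
  R_fibreglass batt = L/(kA) = 0.0197/(0.0352·5.89) = 0.09502 K/W
  R_conv,out = 1/(hA) = 1/(21.3·5.89) = 0.007971 K/W
ΣR = 0.01808 + 8.890×10^-5 + 0.09502 + 0.007971 = 0.1212 K/W
Q = ΔT/ΣR = (20.9 °C − -5.91 °C)/0.1212 = 221 W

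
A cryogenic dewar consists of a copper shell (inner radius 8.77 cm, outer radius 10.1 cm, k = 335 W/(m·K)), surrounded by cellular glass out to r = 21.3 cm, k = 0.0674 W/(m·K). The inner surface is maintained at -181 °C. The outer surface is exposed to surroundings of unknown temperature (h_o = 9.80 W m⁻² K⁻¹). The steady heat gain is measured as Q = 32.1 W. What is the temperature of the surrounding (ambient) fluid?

Sum the resistances:
  R_copper = (1/0.0877 − 1/0.101)/(4πk) = 1.502/(4π·335) = 3.567×10^-4 K/W
  R_cellular glass = (1/0.101 − 1/0.213)/(4πk) = 5.206/(4π·0.0674) = 6.147 K/W
  R_conv,out = 1/(4πr²h) = 1/(4π·0.213²·9.80) = 0.1790 K/W
ΣR = 6.326 K/W
ΔT = Q·ΣR = 32.1 × 6.326 = 203.1 K
Heat flows inward, so T_out = T_in + ΔT = -181 + 203.1 = 22.1 °C

T_out = 22.1 °C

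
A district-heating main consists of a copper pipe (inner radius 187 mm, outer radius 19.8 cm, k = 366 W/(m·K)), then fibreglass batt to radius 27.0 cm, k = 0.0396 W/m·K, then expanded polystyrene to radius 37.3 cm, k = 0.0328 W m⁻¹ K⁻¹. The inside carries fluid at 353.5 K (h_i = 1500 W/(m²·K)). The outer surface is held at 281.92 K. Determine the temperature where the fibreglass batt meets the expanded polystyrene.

T = 321.8 K

Series thermal resistances, inner to outer:
  R'_conv,in = 1/(2πr h) = 1/(2π·0.187·1500) = 5.674×10^-4 m·K/W
  R'_copper = ln(0.198/0.187)/(2πk) = 0.05716/(2π·366) = 2.486×10^-5 m·K/W
  R'_fibreglass batt = ln(0.270/0.198)/(2πk) = 0.3102/(2π·0.0396) = 1.247 m·K/W
  R'_expanded polystyrene = ln(0.373/0.270)/(2πk) = 0.3232/(2π·0.0328) = 1.568 m·K/W
ΣR = 5.674×10^-4 + 2.486×10^-5 + 1.247 + 1.568 = 2.816 m·K/W
Q' = ΔT/ΣR = (353.5 K − 281.92 K)/2.816 = 25.42 W/m
From the inner boundary to the fibreglass batt/expanded polystyrene interface, ΣR_partial = 1.248 m·K/W.
T_interface = T_in − Q'·ΣR_partial = 353.5 K − (25.42)(1.248) = 321.8 K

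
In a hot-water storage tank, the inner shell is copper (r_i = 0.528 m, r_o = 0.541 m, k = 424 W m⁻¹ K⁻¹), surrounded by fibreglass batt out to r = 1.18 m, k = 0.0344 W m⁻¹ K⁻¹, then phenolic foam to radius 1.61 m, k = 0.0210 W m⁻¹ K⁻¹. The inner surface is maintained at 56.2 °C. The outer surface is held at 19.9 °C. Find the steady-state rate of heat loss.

Q = 11.4 W

Treat each layer as a resistance in series:
  R_copper = (1/0.528 − 1/0.541)/(4πk) = 0.04551/(4π·424) = 8.542×10^-6 K/W
  R_fibreglass batt = (1/0.541 − 1/1.18)/(4πk) = 1.001/(4π·0.0344) = 2.316 K/W
  R_phenolic foam = (1/1.18 − 1/1.61)/(4πk) = 0.2263/(4π·0.0210) = 0.8577 K/W
ΣR = 8.542×10^-6 + 2.316 + 0.8577 = 3.174 K/W
Q = ΔT/ΣR = (56.2 °C − 19.9 °C)/3.174 = 11.4 W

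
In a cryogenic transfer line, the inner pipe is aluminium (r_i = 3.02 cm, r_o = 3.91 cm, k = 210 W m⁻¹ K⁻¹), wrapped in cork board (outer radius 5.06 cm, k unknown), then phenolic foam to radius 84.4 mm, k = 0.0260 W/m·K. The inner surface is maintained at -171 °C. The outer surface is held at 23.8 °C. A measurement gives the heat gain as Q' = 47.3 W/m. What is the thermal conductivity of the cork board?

ΣR = ΔT/Q' = |-171 − 23.8|/47.3 = 4.118 m·K/W
Known resistances:
  R'_aluminium = ln(0.0391/0.0302)/(2πk) = 0.2583/(2π·210) = 1.957×10^-4 m·K/W
  R'_phenolic foam = ln(0.0844/0.0506)/(2πk) = 0.5116/(2π·0.0260) = 3.132 m·K/W
R_cork board = ΣR − ΣR_known = 4.118 − 3.132 = 0.9860 m·K/W
ln(r₂/r₁)/(2πk) = 0.9860 ⇒ k = 0.2578/(2π·0.9860) = 0.0416 W/m·K

k = 0.0416 W/m·K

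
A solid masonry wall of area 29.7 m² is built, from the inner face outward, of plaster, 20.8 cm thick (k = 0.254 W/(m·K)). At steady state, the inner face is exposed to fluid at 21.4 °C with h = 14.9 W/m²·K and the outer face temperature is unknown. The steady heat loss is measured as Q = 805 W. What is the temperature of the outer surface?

Series resistances:
  R_conv,in = 1/(hA) = 1/(14.9·29.7) = 0.002260 K/W
  R_plaster = L/(kA) = 0.208/(0.254·29.7) = 0.02757 K/W
ΣR = 0.02983 K/W
ΔT = Q·ΣR = 805 × 0.02983 = 24.01 K
Heat flows outward, so T_out = T_in − ΔT = 21.4 − 24.01 = -2.61 °C

T_out = -2.61 °C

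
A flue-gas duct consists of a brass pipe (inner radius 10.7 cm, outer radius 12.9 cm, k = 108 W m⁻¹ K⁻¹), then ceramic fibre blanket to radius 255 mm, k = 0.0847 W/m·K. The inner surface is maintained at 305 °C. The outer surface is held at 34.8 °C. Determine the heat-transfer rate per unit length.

Treat each layer as a resistance in series:
  R'_brass = ln(0.129/0.107)/(2πk) = 0.1870/(2π·108) = 2.755×10^-4 m·K/W
  R'_ceramic fibre blanket = ln(0.255/0.129)/(2πk) = 0.6815/(2π·0.0847) = 1.280 m·K/W
ΣR = 2.755×10^-4 + 1.280 = 1.280 m·K/W
Q' = ΔT/ΣR = (305 °C − 34.8 °C)/1.280 = 211 W/m

Q' = 211 W/m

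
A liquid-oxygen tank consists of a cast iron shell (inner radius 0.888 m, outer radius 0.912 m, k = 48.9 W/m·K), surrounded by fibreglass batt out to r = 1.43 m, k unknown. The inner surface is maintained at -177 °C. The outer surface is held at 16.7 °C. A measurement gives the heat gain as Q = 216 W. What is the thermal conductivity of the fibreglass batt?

ΣR = ΔT/Q = |-177 − 16.7|/216 = 0.8968 K/W
Known resistances:
  R_cast iron = (1/0.888 − 1/0.912)/(4πk) = 0.02963/(4π·48.9) = 4.823×10^-5 K/W
R_fibreglass batt = ΣR − ΣR_known = 0.8968 − 4.823×10^-5 = 0.8968 K/W
(1/r₁−1/r₂)/(4πk) = 0.8968 ⇒ k = 0.3972/(4π·0.8968) = 0.0352 W/m·K

k = 0.0352 W/m·K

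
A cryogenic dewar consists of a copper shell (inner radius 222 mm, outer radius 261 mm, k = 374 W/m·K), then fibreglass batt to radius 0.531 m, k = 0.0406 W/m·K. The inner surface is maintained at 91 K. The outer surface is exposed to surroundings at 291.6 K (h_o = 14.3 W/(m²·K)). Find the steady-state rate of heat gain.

Treat each layer as a resistance in series:
  R_copper = (1/0.222 − 1/0.261)/(4πk) = 0.6731/(4π·374) = 1.432×10^-4 K/W
  R_fibreglass batt = (1/0.261 − 1/0.531)/(4πk) = 1.948/(4π·0.0406) = 3.819 K/W
  R_conv,out = 1/(4πr²h) = 1/(4π·0.531²·14.3) = 0.01974 K/W
ΣR = 1.432×10^-4 + 3.819 + 0.01974 = 3.839 K/W
Q = ΔT/ΣR = (91 K − 291.6 K)/3.839 = -52.3 W
(Negative Q ⇒ heat flows inward; heat gain = 52.3 W.)

Q = 52.3 W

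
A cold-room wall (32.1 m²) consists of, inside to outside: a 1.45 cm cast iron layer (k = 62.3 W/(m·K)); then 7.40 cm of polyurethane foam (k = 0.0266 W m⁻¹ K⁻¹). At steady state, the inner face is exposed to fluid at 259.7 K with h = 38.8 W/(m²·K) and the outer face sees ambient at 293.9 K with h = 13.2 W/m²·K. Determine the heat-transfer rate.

Treat each layer as a resistance in series:
  R_conv,in = 1/(hA) = 1/(38.8·32.1) = 8.029×10^-4 K/W
  R_cast iron = L/(kA) = 0.0145/(62.3·32.1) = 7.251×10^-6 K/W
  R_polyurethane foam = L/(kA) = 0.0740/(0.0266·32.1) = 0.08667 K/W
  R_conv,out = 1/(hA) = 1/(13.2·32.1) = 0.002360 K/W
ΣR = 8.029×10^-4 + 7.251×10^-6 + 0.08667 + 0.002360 = 0.08984 K/W
Q = ΔT/ΣR = (259.7 K − 293.9 K)/0.08984 = -381 W
(Negative Q ⇒ heat flows inward; heat gain = 381 W.)

Q = 381 W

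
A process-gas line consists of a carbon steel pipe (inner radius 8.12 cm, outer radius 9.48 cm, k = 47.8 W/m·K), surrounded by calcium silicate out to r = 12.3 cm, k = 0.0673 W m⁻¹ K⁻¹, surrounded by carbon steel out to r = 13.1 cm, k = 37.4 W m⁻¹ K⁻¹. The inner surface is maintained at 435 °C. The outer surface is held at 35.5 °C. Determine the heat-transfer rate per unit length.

Q' = 648 W/m

Resistance network (inner→outer):
  R'_carbon steel = ln(0.0948/0.0812)/(2πk) = 0.1549/(2π·47.8) = 5.156×10^-4 m·K/W
  R'_calcium silicate = ln(0.123/0.0948)/(2πk) = 0.2604/(2π·0.0673) = 0.6158 m·K/W
  R'_carbon steel = ln(0.131/0.123)/(2πk) = 0.06301/(2π·37.4) = 2.682×10^-4 m·K/W
ΣR = 5.156×10^-4 + 0.6158 + 2.682×10^-4 = 0.6166 m·K/W
Q' = ΔT/ΣR = (435 °C − 35.5 °C)/0.6166 = 648 W/m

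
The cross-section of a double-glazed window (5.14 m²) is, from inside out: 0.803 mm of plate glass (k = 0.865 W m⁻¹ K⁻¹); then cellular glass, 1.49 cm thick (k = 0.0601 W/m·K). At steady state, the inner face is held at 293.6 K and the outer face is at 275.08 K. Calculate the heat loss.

Q = 383 W

Treat each layer as a resistance in series:
  R_plate glass = L/(kA) = 8.03×10^-4/(0.865·5.14) = 1.806×10^-4 K/W
  R_cellular glass = L/(kA) = 0.0149/(0.0601·5.14) = 0.04823 K/W
ΣR = 1.806×10^-4 + 0.04823 = 0.04841 K/W
Q = ΔT/ΣR = (293.6 K − 275.08 K)/0.04841 = 383 W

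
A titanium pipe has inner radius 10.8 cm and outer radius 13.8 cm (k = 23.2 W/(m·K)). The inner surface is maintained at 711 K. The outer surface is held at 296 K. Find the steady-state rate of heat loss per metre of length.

Q' = 247 kW/m

Q' = 2πk·ΔT/ln(r₂/r₁) = 2π × 23.2 × 415 / ln(0.138/0.108) = 2.47×10^5 W/m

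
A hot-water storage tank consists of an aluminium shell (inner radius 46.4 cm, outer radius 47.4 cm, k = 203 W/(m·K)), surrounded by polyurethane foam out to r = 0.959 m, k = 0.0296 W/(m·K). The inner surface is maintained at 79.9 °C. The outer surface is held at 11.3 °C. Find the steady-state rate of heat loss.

Q = 23.9 W

Resistance network (inner→outer):
  R_aluminium = (1/0.464 − 1/0.474)/(4πk) = 0.04547/(4π·203) = 1.782×10^-5 K/W
  R_polyurethane foam = (1/0.474 − 1/0.959)/(4πk) = 1.067/(4π·0.0296) = 2.868 K/W
ΣR = 1.782×10^-5 + 2.868 = 2.868 K/W
Q = ΔT/ΣR = (79.9 °C − 11.3 °C)/2.868 = 23.9 W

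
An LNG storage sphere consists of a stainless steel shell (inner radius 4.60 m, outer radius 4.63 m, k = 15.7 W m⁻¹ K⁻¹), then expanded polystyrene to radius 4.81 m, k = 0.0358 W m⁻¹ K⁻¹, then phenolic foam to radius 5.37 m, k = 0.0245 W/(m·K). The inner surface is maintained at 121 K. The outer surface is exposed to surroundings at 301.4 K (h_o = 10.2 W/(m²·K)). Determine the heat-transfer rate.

Resistance network (inner→outer):
  R_stainless steel = (1/4.60 − 1/4.63)/(4πk) = 0.001409/(4π·15.7) = 7.140×10^-6 K/W
  R_expanded polystyrene = (1/4.63 − 1/4.81)/(4πk) = 0.008083/(4π·0.0358) = 0.01797 K/W
  R_phenolic foam = (1/4.81 − 1/5.37)/(4πk) = 0.02168/(4π·0.0245) = 0.07042 K/W
  R_conv,out = 1/(4πr²h) = 1/(4π·5.37²·10.2) = 2.705×10^-4 K/W
ΣR = 7.140×10^-6 + 0.01797 + 0.07042 + 2.705×10^-4 = 0.08867 K/W
Q = ΔT/ΣR = (121 K − 301.4 K)/0.08867 = -2030 W
(Negative Q ⇒ heat flows inward; heat gain = 2030 W.)

Q = 2030 W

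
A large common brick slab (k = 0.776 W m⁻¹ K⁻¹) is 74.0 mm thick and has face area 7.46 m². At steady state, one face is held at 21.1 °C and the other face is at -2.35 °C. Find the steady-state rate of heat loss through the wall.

Q = 1830 W

Q = kA·ΔT/L = 0.776 × 7.46 × |21.1 °C − -2.35 °C| / 0.0740 = 1830 W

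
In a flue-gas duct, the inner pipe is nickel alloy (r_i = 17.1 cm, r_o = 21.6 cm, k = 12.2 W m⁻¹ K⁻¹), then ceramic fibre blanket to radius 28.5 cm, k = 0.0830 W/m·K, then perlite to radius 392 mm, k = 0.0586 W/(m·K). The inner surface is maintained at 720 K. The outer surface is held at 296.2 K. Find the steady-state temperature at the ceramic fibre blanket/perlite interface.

T = 558 K

Series thermal resistances, inner to outer:
  R'_nickel alloy = ln(0.216/0.171)/(2πk) = 0.2336/(2π·12.2) = 0.003048 m·K/W
  R'_ceramic fibre blanket = ln(0.285/0.216)/(2πk) = 0.2772/(2π·0.0830) = 0.5316 m·K/W
  R'_perlite = ln(0.392/0.285)/(2πk) = 0.3188/(2π·0.0586) = 0.8658 m·K/W
ΣR = 0.003048 + 0.5316 + 0.8658 = 1.400 m·K/W
Q' = ΔT/ΣR = (720 K − 296.2 K)/1.400 = 302.7 W/m
From the inner boundary to the ceramic fibre blanket/perlite interface, ΣR_partial = 0.5346 m·K/W.
T_interface = T_in − Q'·ΣR_partial = 720 K − (302.7)(0.5346) = 558 K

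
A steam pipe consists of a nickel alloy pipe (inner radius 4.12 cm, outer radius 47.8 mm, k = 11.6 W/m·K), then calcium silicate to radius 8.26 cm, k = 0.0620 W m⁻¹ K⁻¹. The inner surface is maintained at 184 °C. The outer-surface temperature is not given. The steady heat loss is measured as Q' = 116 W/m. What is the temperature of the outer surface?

T_out = 20.9 °C

Series resistances:
  R'_nickel alloy = ln(0.0478/0.0412)/(2πk) = 0.1486/(2π·11.6) = 0.002039 m·K/W
  R'_calcium silicate = ln(0.0826/0.0478)/(2πk) = 0.5470/(2π·0.0620) = 1.404 m·K/W
ΣR = 1.406 m·K/W
ΔT = Q'·ΣR = 116 × 1.406 = 163.1 K
Heat flows outward, so T_out = T_in − ΔT = 184 − 163.1 = 20.9 °C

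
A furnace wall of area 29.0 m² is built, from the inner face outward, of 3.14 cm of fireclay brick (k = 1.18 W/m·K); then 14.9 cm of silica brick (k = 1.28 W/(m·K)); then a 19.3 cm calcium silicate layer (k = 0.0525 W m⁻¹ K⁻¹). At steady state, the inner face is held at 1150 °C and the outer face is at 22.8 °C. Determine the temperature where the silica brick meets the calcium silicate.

T = 1108 °C

Resistance network (inner→outer):
  R_fireclay brick = L/(kA) = 0.0314/(1.18·29.0) = 9.176×10^-4 K/W
  R_silica brick = L/(kA) = 0.149/(1.28·29.0) = 0.004014 K/W
  R_calcium silicate = L/(kA) = 0.193/(0.0525·29.0) = 0.1268 K/W
ΣR = 9.176×10^-4 + 0.004014 + 0.1268 = 0.1317 K/W
Q = ΔT/ΣR = (1150 °C − 22.8 °C)/0.1317 = 8559 W
From the inner boundary to the silica brick/calcium silicate interface, ΣR_partial = 0.004932 K/W.
T_interface = T_in − Q·ΣR_partial = 1150 °C − (8559)(0.004932) = 1108 °C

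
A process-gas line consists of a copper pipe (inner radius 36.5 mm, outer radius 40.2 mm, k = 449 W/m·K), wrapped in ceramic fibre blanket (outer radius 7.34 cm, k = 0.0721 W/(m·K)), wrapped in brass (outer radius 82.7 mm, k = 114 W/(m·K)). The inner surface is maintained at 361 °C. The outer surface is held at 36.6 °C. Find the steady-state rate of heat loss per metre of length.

Treat each layer as a resistance in series:
  R'_copper = ln(0.0402/0.0365)/(2πk) = 0.09655/(2π·449) = 3.423×10^-5 m·K/W
  R'_ceramic fibre blanket = ln(0.0734/0.0402)/(2πk) = 0.6021/(2π·0.0721) = 1.329 m·K/W
  R'_brass = ln(0.0827/0.0734)/(2πk) = 0.1193/(2π·114) = 1.665×10^-4 m·K/W
ΣR = 3.423×10^-5 + 1.329 + 1.665×10^-4 = 1.329 m·K/W
Q' = ΔT/ΣR = (361 °C − 36.6 °C)/1.329 = 244 W/m

Q' = 244 W/m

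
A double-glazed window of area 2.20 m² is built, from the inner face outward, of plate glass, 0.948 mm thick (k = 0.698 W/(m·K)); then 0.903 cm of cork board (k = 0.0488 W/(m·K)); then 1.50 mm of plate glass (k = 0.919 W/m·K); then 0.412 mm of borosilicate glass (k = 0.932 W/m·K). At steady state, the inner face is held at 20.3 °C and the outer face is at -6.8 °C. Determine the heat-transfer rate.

Q = 316 W

Series thermal resistances, inner to outer:
  R_plate glass = L/(kA) = 9.48×10^-4/(0.698·2.20) = 6.173×10^-4 K/W
  R_cork board = L/(kA) = 0.00903/(0.0488·2.20) = 0.08411 K/W
  R_plate glass = L/(kA) = 0.00150/(0.919·2.20) = 7.419×10^-4 K/W
  R_borosilicate glass = L/(kA) = 4.12×10^-4/(0.932·2.20) = 2.009×10^-4 K/W
ΣR = 6.173×10^-4 + 0.08411 + 7.419×10^-4 + 2.009×10^-4 = 0.08567 K/W
Q = ΔT/ΣR = (20.3 °C − -6.8 °C)/0.08567 = 316 W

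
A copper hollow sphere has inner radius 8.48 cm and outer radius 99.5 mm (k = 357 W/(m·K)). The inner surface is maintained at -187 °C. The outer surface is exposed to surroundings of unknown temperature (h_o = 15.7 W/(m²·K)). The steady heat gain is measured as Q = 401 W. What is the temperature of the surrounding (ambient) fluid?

Sum the resistances:
  R_copper = (1/0.0848 − 1/0.0995)/(4πk) = 1.742/(4π·357) = 3.883×10^-4 K/W
  R_conv,out = 1/(4πr²h) = 1/(4π·0.0995²·15.7) = 0.5120 K/W
ΣR = 0.5124 K/W
ΔT = Q·ΣR = 401 × 0.5124 = 205.5 K
Heat flows inward, so T_out = T_in + ΔT = -187 + 205.5 = 18.5 °C

T_out = 18.5 °C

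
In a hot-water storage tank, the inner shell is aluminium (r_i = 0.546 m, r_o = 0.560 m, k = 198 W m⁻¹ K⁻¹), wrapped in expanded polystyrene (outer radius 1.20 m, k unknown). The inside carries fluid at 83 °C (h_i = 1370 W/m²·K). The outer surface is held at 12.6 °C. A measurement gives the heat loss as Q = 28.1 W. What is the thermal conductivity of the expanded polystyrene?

k = 0.0303 W/m·K

ΣR = ΔT/Q = |83 − 12.6|/28.1 = 2.505 K/W
Known resistances:
  R_conv,in = 1/(4πr²h) = 1/(4π·0.546²·1370) = 1.948×10^-4 K/W
  R_aluminium = (1/0.546 − 1/0.560)/(4πk) = 0.04579/(4π·198) = 1.840×10^-5 K/W
R_expanded polystyrene = ΣR − ΣR_known = 2.505 − 2.132×10^-4 = 2.505 K/W
(1/r₁−1/r₂)/(4πk) = 2.505 ⇒ k = 0.9524/(4π·2.505) = 0.0303 W/m·K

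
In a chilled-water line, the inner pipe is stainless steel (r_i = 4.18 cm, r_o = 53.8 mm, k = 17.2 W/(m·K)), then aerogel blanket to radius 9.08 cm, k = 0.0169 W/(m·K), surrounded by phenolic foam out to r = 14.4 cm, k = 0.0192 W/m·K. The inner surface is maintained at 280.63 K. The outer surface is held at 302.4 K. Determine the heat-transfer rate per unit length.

Q' = 2.49 W/m

Resistance network (inner→outer):
  R'_stainless steel = ln(0.0538/0.0418)/(2πk) = 0.2524/(2π·17.2) = 0.002335 m·K/W
  R'_aerogel blanket = ln(0.0908/0.0538)/(2πk) = 0.5234/(2π·0.0169) = 4.929 m·K/W
  R'_phenolic foam = ln(0.144/0.0908)/(2πk) = 0.4612/(2π·0.0192) = 3.823 m·K/W
ΣR = 0.002335 + 4.929 + 3.823 = 8.754 m·K/W
Q' = ΔT/ΣR = (280.63 K − 302.4 K)/8.754 = -2.49 W/m
(Negative Q' ⇒ heat flows inward; heat gain = 2.49 W/m.)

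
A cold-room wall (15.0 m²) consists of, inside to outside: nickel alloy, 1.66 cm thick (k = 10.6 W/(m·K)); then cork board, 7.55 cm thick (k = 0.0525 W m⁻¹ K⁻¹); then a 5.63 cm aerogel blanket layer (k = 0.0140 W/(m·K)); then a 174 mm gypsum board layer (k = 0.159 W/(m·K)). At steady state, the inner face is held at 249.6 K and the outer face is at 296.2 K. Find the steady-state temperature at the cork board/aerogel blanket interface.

Treat each layer as a resistance in series:
  R_nickel alloy = L/(kA) = 0.0166/(10.6·15.0) = 1.044×10^-4 K/W
  R_cork board = L/(kA) = 0.0755/(0.0525·15.0) = 0.09587 K/W
  R_aerogel blanket = L/(kA) = 0.0563/(0.0140·15.0) = 0.2681 K/W
  R_gypsum board = L/(kA) = 0.174/(0.159·15.0) = 0.07296 K/W
ΣR = 1.044×10^-4 + 0.09587 + 0.2681 + 0.07296 = 0.4370 K/W
Q = ΔT/ΣR = (249.6 K − 296.2 K)/0.4370 = -106.6 W
From the inner boundary to the cork board/aerogel blanket interface, ΣR_partial = 0.09597 K/W.
T_interface = T_in − Q·ΣR_partial = 249.6 K − (-106.6)(0.09597) = 259.8 K

T = 259.8 K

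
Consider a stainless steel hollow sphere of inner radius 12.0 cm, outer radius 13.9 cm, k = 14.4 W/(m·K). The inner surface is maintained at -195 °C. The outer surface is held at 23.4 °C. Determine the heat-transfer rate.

Q = 34.7 kW

Q = 4πk·ΔT/(1/r₁ − 1/r₂) = 4π × 14.4 × 218.4 / (1/0.120 − 1/0.139) = 34700 W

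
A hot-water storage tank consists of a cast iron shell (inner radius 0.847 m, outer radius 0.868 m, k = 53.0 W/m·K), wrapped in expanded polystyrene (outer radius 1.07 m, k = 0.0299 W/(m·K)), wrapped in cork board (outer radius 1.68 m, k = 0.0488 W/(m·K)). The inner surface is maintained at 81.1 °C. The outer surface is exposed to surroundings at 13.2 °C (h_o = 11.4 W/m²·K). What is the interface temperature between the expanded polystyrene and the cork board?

Treat each layer as a resistance in series:
  R_cast iron = (1/0.847 − 1/0.868)/(4πk) = 0.02856/(4π·53.0) = 4.289×10^-5 K/W
  R_expanded polystyrene = (1/0.868 − 1/1.07)/(4πk) = 0.2175/(4π·0.0299) = 0.5789 K/W
  R_cork board = (1/1.07 − 1/1.68)/(4πk) = 0.3393/(4π·0.0488) = 0.5534 K/W
  R_conv,out = 1/(4πr²h) = 1/(4π·1.68²·11.4) = 0.002473 K/W
ΣR = 4.289×10^-5 + 0.5789 + 0.5534 + 0.002473 = 1.135 K/W
Q = ΔT/ΣR = (81.1 °C − 13.2 °C)/1.135 = 59.82 W
From the inner boundary to the expanded polystyrene/cork board interface, ΣR_partial = 0.5789 K/W.
T_interface = T_in − Q·ΣR_partial = 81.1 °C − (59.82)(0.5789) = 46.5 °C

T = 46.5 °C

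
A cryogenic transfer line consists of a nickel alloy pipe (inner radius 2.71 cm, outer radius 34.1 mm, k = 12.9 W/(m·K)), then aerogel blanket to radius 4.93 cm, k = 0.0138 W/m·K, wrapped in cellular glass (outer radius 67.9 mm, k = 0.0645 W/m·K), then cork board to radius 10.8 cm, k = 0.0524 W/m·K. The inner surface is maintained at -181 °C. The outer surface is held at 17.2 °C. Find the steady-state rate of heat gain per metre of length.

Series thermal resistances, inner to outer:
  R'_nickel alloy = ln(0.0341/0.0271)/(2πk) = 0.2298/(2π·12.9) = 0.002835 m·K/W
  R'_aerogel blanket = ln(0.0493/0.0341)/(2πk) = 0.3686/(2π·0.0138) = 4.251 m·K/W
  R'_cellular glass = ln(0.0679/0.0493)/(2πk) = 0.3201/(2π·0.0645) = 0.7899 m·K/W
  R'_cork board = ln(0.108/0.0679)/(2πk) = 0.4641/(2π·0.0524) = 1.410 m·K/W
ΣR = 0.002835 + 4.251 + 0.7899 + 1.410 = 6.454 m·K/W
Q' = ΔT/ΣR = (-181 °C − 17.2 °C)/6.454 = -30.7 W/m
(Negative Q' ⇒ heat flows inward; heat gain = 30.7 W/m.)

Q' = 30.7 W/m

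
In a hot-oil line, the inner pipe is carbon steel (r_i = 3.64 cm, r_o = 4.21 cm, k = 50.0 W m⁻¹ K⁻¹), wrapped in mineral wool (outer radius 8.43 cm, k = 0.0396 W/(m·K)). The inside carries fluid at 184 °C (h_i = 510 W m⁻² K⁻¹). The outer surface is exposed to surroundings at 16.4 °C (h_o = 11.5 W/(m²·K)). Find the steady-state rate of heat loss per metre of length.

Treat each layer as a resistance in series:
  R'_conv,in = 1/(2πr h) = 1/(2π·0.0364·510) = 0.008573 m·K/W
  R'_carbon steel = ln(0.0421/0.0364)/(2πk) = 0.1455/(2π·50.0) = 4.631×10^-4 m·K/W
  R'_mineral wool = ln(0.0843/0.0421)/(2πk) = 0.6943/(2π·0.0396) = 2.791 m·K/W
  R'_conv,out = 1/(2πr h) = 1/(2π·0.0843·11.5) = 0.1642 m·K/W
ΣR = 0.008573 + 4.631×10^-4 + 2.791 + 0.1642 = 2.964 m·K/W
Q' = ΔT/ΣR = (184 °C − 16.4 °C)/2.964 = 56.5 W/m

Q' = 56.5 W/m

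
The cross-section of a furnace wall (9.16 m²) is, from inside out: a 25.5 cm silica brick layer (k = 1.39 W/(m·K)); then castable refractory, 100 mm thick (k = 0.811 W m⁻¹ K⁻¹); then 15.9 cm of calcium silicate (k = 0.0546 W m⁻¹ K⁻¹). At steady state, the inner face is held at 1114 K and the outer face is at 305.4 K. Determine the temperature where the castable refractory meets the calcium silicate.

T = 1037 K

Resistance network (inner→outer):
  R_silica brick = L/(kA) = 0.255/(1.39·9.16) = 0.02003 K/W
  R_castable refractory = L/(kA) = 0.100/(0.811·9.16) = 0.01346 K/W
  R_calcium silicate = L/(kA) = 0.159/(0.0546·9.16) = 0.3179 K/W
ΣR = 0.02003 + 0.01346 + 0.3179 = 0.3514 K/W
Q = ΔT/ΣR = (1114 K − 305.4 K)/0.3514 = 2301 W
From the inner boundary to the castable refractory/calcium silicate interface, ΣR_partial = 0.03349 K/W.
T_interface = T_in − Q·ΣR_partial = 1114 K − (2301)(0.03349) = 1037 K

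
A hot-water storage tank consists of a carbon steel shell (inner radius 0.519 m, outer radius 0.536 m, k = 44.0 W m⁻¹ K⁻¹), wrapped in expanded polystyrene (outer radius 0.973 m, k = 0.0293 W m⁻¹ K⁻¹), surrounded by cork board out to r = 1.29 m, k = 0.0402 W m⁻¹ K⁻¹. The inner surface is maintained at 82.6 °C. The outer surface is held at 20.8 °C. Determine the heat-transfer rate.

Q = 22.3 W

Series thermal resistances, inner to outer:
  R_carbon steel = (1/0.519 − 1/0.536)/(4πk) = 0.06111/(4π·44.0) = 1.105×10^-4 K/W
  R_expanded polystyrene = (1/0.536 − 1/0.973)/(4πk) = 0.8379/(4π·0.0293) = 2.276 K/W
  R_cork board = (1/0.973 − 1/1.29)/(4πk) = 0.2526/(4π·0.0402) = 0.4999 K/W
ΣR = 1.105×10^-4 + 2.276 + 0.4999 = 2.776 K/W
Q = ΔT/ΣR = (82.6 °C − 20.8 °C)/2.776 = 22.3 W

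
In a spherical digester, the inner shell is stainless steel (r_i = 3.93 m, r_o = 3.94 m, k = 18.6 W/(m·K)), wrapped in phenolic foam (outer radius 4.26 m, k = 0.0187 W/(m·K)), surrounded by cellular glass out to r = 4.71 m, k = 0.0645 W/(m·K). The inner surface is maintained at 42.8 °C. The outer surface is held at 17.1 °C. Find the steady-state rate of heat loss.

Q = 236 W

Treat each layer as a resistance in series:
  R_stainless steel = (1/3.93 − 1/3.94)/(4πk) = 6.458×10^-4/(4π·18.6) = 2.763×10^-6 K/W
  R_phenolic foam = (1/3.94 − 1/4.26)/(4πk) = 0.01907/(4π·0.0187) = 0.08113 K/W
  R_cellular glass = (1/4.26 − 1/4.71)/(4πk) = 0.02243/(4π·0.0645) = 0.02767 K/W
ΣR = 2.763×10^-6 + 0.08113 + 0.02767 = 0.1088 K/W
Q = ΔT/ΣR = (42.8 °C − 17.1 °C)/0.1088 = 236 W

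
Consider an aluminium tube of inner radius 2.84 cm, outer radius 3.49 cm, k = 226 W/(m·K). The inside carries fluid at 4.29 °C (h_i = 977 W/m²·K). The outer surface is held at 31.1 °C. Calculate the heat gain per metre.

Treat each layer as a resistance in series:
  R'_conv,in = 1/(2πr h) = 1/(2π·0.0284·977) = 0.005736 m·K/W
  R'_aluminium = ln(0.0349/0.0284)/(2πk) = 0.2061/(2π·226) = 1.451×10^-4 m·K/W
ΣR = 0.005736 + 1.451×10^-4 = 0.005881 m·K/W
Q' = ΔT/ΣR = (4.29 °C − 31.1 °C)/0.005881 = -4560 W/m
(Negative Q' ⇒ heat flows inward; heat gain = 4560 W/m.)

Q' = 4.56 kW/m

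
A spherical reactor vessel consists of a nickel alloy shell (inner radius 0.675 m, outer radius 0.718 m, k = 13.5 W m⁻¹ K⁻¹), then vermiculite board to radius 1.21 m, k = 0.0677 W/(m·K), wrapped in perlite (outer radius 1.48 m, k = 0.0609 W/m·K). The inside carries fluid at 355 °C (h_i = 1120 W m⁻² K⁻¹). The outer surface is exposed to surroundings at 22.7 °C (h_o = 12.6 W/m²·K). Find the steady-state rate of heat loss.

Q = 384 W

Resistance network (inner→outer):
  R_conv,in = 1/(4πr²h) = 1/(4π·0.675²·1120) = 1.559×10^-4 K/W
  R_nickel alloy = (1/0.675 − 1/0.718)/(4πk) = 0.08872/(4π·13.5) = 5.230×10^-4 K/W
  R_vermiculite board = (1/0.718 − 1/1.21)/(4πk) = 0.5663/(4π·0.0677) = 0.6657 K/W
  R_perlite = (1/1.21 − 1/1.48)/(4πk) = 0.1508/(4π·0.0609) = 0.1970 K/W
  R_conv,out = 1/(4πr²h) = 1/(4π·1.48²·12.6) = 0.002883 K/W
ΣR = 1.559×10^-4 + 5.230×10^-4 + 0.6657 + 0.1970 + 0.002883 = 0.8663 K/W
Q = ΔT/ΣR = (355 °C − 22.7 °C)/0.8663 = 384 W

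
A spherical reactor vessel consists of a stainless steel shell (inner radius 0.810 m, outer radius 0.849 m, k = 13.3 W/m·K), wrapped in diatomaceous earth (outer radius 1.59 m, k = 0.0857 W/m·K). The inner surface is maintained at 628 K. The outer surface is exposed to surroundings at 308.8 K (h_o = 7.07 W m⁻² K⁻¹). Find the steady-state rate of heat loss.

Q = 620 W

Series thermal resistances, inner to outer:
  R_stainless steel = (1/0.810 − 1/0.849)/(4πk) = 0.05671/(4π·13.3) = 3.393×10^-4 K/W
  R_diatomaceous earth = (1/0.849 − 1/1.59)/(4πk) = 0.5489/(4π·0.0857) = 0.5097 K/W
  R_conv,out = 1/(4πr²h) = 1/(4π·1.59²·7.07) = 0.004452 K/W
ΣR = 3.393×10^-4 + 0.5097 + 0.004452 = 0.5145 K/W
Q = ΔT/ΣR = (628 K − 308.8 K)/0.5145 = 620 W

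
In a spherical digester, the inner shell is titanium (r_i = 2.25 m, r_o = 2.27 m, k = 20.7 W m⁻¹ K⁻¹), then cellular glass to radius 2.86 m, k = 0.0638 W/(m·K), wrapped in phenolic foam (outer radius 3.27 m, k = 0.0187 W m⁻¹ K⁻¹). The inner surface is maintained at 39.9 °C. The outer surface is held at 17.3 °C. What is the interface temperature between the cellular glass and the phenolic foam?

T = 31.4 °C

Resistance network (inner→outer):
  R_titanium = (1/2.25 − 1/2.27)/(4πk) = 0.003916/(4π·20.7) = 1.505×10^-5 K/W
  R_cellular glass = (1/2.27 − 1/2.86)/(4πk) = 0.09088/(4π·0.0638) = 0.1134 K/W
  R_phenolic foam = (1/2.86 − 1/3.27)/(4πk) = 0.04384/(4π·0.0187) = 0.1866 K/W
ΣR = 1.505×10^-5 + 0.1134 + 0.1866 = 0.3000 K/W
Q = ΔT/ΣR = (39.9 °C − 17.3 °C)/0.3000 = 75.33 W
From the inner boundary to the cellular glass/phenolic foam interface, ΣR_partial = 0.1134 K/W.
T_interface = T_in − Q·ΣR_partial = 39.9 °C − (75.33)(0.1134) = 31.4 °C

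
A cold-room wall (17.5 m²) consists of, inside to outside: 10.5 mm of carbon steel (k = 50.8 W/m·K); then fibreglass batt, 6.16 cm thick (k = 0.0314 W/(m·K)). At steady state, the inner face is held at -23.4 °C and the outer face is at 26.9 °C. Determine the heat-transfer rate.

Series thermal resistances, inner to outer:
  R_carbon steel = L/(kA) = 0.0105/(50.8·17.5) = 1.181×10^-5 K/W
  R_fibreglass batt = L/(kA) = 0.0616/(0.0314·17.5) = 0.1121 K/W
ΣR = 1.181×10^-5 + 0.1121 = 0.1121 K/W
Q = ΔT/ΣR = (-23.4 °C − 26.9 °C)/0.1121 = -449 W
(Negative Q ⇒ heat flows inward; heat gain = 449 W.)

Q = 449 W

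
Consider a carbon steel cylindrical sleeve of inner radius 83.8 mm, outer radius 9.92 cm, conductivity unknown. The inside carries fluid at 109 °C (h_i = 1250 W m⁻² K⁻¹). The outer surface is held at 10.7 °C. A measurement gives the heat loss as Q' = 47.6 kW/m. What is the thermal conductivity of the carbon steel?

k = 49.2 W/m·K

ΣR = ΔT/Q' = |109 − 10.7|/47600 = 0.002065 m·K/W
Known resistances:
  R'_conv,in = 1/(2πr h) = 1/(2π·0.0838·1250) = 0.001519 m·K/W
R_carbon steel = ΣR − ΣR_known = 0.002065 − 0.001519 = 5.460×10^-4 m·K/W
ln(r₂/r₁)/(2πk) = 5.460×10^-4 ⇒ k = 0.1687/(2π·5.460×10^-4) = 49.2 W/m·K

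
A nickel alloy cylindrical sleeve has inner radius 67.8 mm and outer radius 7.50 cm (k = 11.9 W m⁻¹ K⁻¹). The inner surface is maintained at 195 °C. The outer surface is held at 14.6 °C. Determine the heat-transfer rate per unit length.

Q' = 2πk·ΔT/ln(r₂/r₁) = 2π × 11.9 × 180.4 / ln(0.0750/0.0678) = 1.34×10^5 W/m

Q' = 134 kW/m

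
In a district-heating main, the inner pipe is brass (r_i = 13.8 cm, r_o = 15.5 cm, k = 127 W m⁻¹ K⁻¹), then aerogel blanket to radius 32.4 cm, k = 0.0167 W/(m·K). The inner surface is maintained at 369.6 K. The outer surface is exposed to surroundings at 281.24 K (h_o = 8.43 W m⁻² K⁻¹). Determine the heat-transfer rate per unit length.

Resistance network (inner→outer):
  R'_brass = ln(0.155/0.138)/(2πk) = 0.1162/(2π·127) = 1.456×10^-4 m·K/W
  R'_aerogel blanket = ln(0.324/0.155)/(2πk) = 0.7373/(2π·0.0167) = 7.027 m·K/W
  R'_conv,out = 1/(2πr h) = 1/(2π·0.324·8.43) = 0.05827 m·K/W
ΣR = 1.456×10^-4 + 7.027 + 0.05827 = 7.085 m·K/W
Q' = ΔT/ΣR = (369.6 K − 281.24 K)/7.085 = 12.5 W/m

Q' = 12.5 W/m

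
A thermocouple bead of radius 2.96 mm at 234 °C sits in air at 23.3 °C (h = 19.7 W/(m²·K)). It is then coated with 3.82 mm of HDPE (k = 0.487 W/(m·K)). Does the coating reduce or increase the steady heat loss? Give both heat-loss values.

increases: 0.457 → 1.77 W

Critical radius for a sphere: r_cr = 2k/h = 0.0494 m = 4.94 cm.
Outer radius after coating: r₂ = 0.00296 + 0.00382 = 0.00678 m.
Since r₁ < r_cr and r₂ ≤ r_cr, the coating moves toward the maximum at r_cr — heat loss rises.
Bare: R = 1/(4πr₁²h) = 461.0 K/W; Q = 210.7/461.0 = 0.457 W.
Coated: R = R_cond + R_conv = 119.0 K/W; Q = 210.7/119.0 = 1.77 W.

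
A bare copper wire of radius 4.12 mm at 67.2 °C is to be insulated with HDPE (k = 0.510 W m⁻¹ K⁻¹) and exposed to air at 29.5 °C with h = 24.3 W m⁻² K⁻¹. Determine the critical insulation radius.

r_cr = 2.10 cm

For a cylinder, r_cr = k_ins/h = 0.510/24.3 = 0.0210 m = 2.10 cm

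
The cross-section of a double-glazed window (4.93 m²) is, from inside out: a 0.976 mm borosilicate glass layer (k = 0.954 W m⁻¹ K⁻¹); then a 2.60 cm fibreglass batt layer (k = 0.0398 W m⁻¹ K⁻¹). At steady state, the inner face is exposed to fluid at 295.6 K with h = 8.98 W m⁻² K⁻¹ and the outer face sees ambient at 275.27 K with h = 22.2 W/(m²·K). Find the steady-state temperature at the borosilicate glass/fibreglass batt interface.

Resistance network (inner→outer):
  R_conv,in = 1/(hA) = 1/(8.98·4.93) = 0.02259 K/W
  R_borosilicate glass = L/(kA) = 9.76×10^-4/(0.954·4.93) = 2.075×10^-4 K/W
  R_fibreglass batt = L/(kA) = 0.0260/(0.0398·4.93) = 0.1325 K/W
  R_conv,out = 1/(hA) = 1/(22.2·4.93) = 0.009137 K/W
ΣR = 0.02259 + 2.075×10^-4 + 0.1325 + 0.009137 = 0.1644 K/W
Q = ΔT/ΣR = (295.6 K − 275.27 K)/0.1644 = 123.7 W
From the inner boundary to the borosilicate glass/fibreglass batt interface, ΣR_partial = 0.02280 K/W.
T_interface = T_in − Q·ΣR_partial = 295.6 K − (123.7)(0.02280) = 292.8 K

T = 292.8 K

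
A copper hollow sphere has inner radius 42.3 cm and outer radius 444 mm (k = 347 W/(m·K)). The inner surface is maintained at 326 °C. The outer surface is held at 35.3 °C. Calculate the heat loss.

Q = 4πk·ΔT/(1/r₁ − 1/r₂) = 4π × 347 × 290.7 / (1/0.423 − 1/0.444) = 1.13×10^7 W

Q = 1.13×10^7 W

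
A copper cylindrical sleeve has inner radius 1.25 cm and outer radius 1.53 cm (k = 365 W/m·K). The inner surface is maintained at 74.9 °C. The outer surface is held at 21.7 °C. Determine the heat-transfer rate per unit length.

Q' = 6.04×10^5 W/m

Q' = 2πk·ΔT/ln(r₂/r₁) = 2π × 365 × 53.2 / ln(0.0153/0.0125) = 6.04×10^5 W/m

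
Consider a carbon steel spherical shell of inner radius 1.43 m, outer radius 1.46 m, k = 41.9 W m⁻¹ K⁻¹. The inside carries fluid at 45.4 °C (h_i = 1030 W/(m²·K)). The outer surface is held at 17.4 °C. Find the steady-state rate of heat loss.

Q = 4.30×10^5 W

Treat each layer as a resistance in series:
  R_conv,in = 1/(4πr²h) = 1/(4π·1.43²·1030) = 3.778×10^-5 K/W
  R_carbon steel = (1/1.43 − 1/1.46)/(4πk) = 0.01437/(4π·41.9) = 2.729×10^-5 K/W
ΣR = 3.778×10^-5 + 2.729×10^-5 = 6.507×10^-5 K/W
Q = ΔT/ΣR = (45.4 °C − 17.4 °C)/6.507×10^-5 = 4.30×10^5 W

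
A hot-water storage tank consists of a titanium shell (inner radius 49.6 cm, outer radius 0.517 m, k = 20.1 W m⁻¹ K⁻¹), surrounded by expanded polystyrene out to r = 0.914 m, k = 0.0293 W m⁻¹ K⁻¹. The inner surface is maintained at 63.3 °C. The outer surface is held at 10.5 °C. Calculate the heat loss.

Resistance network (inner→outer):
  R_titanium = (1/0.496 − 1/0.517)/(4πk) = 0.08189/(4π·20.1) = 3.242×10^-4 K/W
  R_expanded polystyrene = (1/0.517 − 1/0.914)/(4πk) = 0.8401/(4π·0.0293) = 2.282 K/W
ΣR = 3.242×10^-4 + 2.282 = 2.282 K/W
Q = ΔT/ΣR = (63.3 °C − 10.5 °C)/2.282 = 23.1 W

Q = 23.1 W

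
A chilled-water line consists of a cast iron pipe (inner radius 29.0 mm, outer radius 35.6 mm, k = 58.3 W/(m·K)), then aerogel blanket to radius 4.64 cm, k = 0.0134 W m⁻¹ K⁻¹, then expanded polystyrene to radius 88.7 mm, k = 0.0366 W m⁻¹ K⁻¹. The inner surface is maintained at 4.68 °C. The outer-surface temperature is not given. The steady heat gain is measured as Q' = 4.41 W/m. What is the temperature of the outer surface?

Sum the resistances:
  R'_cast iron = ln(0.0356/0.0290)/(2πk) = 0.2050/(2π·58.3) = 5.598×10^-4 m·K/W
  R'_aerogel blanket = ln(0.0464/0.0356)/(2πk) = 0.2650/(2π·0.0134) = 3.147 m·K/W
  R'_expanded polystyrene = ln(0.0887/0.0464)/(2πk) = 0.6480/(2π·0.0366) = 2.818 m·K/W
ΣR = 5.965 m·K/W
ΔT = Q'·ΣR = 4.41 × 5.965 = 26.31 K
Heat flows inward, so T_out = T_in + ΔT = 4.68 + 26.31 = 31.0 °C

T_out = 31.0 °C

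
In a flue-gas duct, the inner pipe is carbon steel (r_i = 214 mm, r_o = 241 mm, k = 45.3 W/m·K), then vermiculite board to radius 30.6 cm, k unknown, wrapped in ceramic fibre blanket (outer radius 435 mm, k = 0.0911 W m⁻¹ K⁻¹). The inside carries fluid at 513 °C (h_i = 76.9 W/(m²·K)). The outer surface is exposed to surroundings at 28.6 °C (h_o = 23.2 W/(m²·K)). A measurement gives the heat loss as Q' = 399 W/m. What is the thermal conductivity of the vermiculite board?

ΣR = ΔT/Q' = |513 − 28.6|/399 = 1.214 m·K/W
Known resistances:
  R'_conv,in = 1/(2πr h) = 1/(2π·0.214·76.9) = 0.009671 m·K/W
  R'_carbon steel = ln(0.241/0.214)/(2πk) = 0.1188/(2π·45.3) = 4.175×10^-4 m·K/W
  R'_ceramic fibre blanket = ln(0.435/0.306)/(2πk) = 0.3518/(2π·0.0911) = 0.6145 m·K/W
  R'_conv,out = 1/(2πr h) = 1/(2π·0.435·23.2) = 0.01577 m·K/W
R_vermiculite board = ΣR − ΣR_known = 1.214 − 0.6404 = 0.5736 m·K/W
ln(r₂/r₁)/(2πk) = 0.5736 ⇒ k = 0.2388/(2π·0.5736) = 0.0663 W/m·K

k = 0.0663 W/m·K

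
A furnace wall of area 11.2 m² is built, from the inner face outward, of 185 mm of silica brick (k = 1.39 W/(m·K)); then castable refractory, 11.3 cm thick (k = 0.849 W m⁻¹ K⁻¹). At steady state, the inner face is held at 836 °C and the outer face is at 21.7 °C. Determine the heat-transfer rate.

Q = 34.3 kW

Series thermal resistances, inner to outer:
  R_silica brick = L/(kA) = 0.185/(1.39·11.2) = 0.01188 K/W
  R_castable refractory = L/(kA) = 0.113/(0.849·11.2) = 0.01188 K/W
ΣR = 0.01188 + 0.01188 = 0.02376 K/W
Q = ΔT/ΣR = (836 °C − 21.7 °C)/0.02376 = 34300 W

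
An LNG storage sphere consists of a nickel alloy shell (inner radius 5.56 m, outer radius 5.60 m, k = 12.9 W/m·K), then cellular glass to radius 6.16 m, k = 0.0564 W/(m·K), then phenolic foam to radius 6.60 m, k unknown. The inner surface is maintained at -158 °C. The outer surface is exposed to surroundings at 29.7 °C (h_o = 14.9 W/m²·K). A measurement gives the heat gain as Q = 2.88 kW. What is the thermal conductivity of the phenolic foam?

k = 0.0204 W/m·K

ΣR = ΔT/Q = |-158 − 29.7|/2880 = 0.06517 K/W
Known resistances:
  R_nickel alloy = (1/5.56 − 1/5.60)/(4πk) = 0.001285/(4π·12.9) = 7.925×10^-6 K/W
  R_cellular glass = (1/5.60 − 1/6.16)/(4πk) = 0.01623/(4π·0.0564) = 0.02291 K/W
  R_conv,out = 1/(4πr²h) = 1/(4π·6.60²·14.9) = 1.226×10^-4 K/W
R_phenolic foam = ΣR − ΣR_known = 0.06517 − 0.02304 = 0.04213 K/W
(1/r₁−1/r₂)/(4πk) = 0.04213 ⇒ k = 0.01082/(4π·0.04213) = 0.0204 W/m·K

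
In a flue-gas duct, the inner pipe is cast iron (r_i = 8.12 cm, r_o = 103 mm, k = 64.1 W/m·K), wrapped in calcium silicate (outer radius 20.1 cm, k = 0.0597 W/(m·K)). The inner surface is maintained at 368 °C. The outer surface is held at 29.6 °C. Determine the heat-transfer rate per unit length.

Q' = 190 W/m

Resistance network (inner→outer):
  R'_cast iron = ln(0.103/0.0812)/(2πk) = 0.2378/(2π·64.1) = 5.905×10^-4 m·K/W
  R'_calcium silicate = ln(0.201/0.103)/(2πk) = 0.6686/(2π·0.0597) = 1.782 m·K/W
ΣR = 5.905×10^-4 + 1.782 = 1.783 m·K/W
Q' = ΔT/ΣR = (368 °C − 29.6 °C)/1.783 = 190 W/m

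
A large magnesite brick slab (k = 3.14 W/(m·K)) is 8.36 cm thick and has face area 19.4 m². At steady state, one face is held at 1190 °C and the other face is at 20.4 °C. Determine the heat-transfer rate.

Q = kA·ΔT/L = 3.14 × 19.4 × |1190 °C − 20.4 °C| / 0.0836 = 8.52×10^5 W

Q = 852 kW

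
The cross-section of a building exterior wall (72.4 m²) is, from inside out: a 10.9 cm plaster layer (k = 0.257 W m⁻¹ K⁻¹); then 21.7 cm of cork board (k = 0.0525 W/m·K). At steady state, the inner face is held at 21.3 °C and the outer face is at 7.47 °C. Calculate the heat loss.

Treat each layer as a resistance in series:
  R_plaster = L/(kA) = 0.109/(0.257·72.4) = 0.005858 K/W
  R_cork board = L/(kA) = 0.217/(0.0525·72.4) = 0.05709 K/W
ΣR = 0.005858 + 0.05709 = 0.06295 K/W
Q = ΔT/ΣR = (21.3 °C − 7.47 °C)/0.06295 = 220 W

Q = 220 W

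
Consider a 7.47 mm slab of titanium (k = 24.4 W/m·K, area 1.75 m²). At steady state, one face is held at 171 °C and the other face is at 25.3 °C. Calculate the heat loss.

Q = 8.33×10^5 W

Q = kA·ΔT/L = 24.4 × 1.75 × |171 °C − 25.3 °C| / 0.00747 = 8.33×10^5 W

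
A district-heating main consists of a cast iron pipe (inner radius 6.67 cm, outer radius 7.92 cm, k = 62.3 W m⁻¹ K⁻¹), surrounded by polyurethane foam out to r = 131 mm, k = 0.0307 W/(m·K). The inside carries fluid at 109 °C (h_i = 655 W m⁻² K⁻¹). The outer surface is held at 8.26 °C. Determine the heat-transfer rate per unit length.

Q' = 38.6 W/m

Treat each layer as a resistance in series:
  R'_conv,in = 1/(2πr h) = 1/(2π·0.0667·655) = 0.003643 m·K/W
  R'_cast iron = ln(0.0792/0.0667)/(2πk) = 0.1718/(2π·62.3) = 4.388×10^-4 m·K/W
  R'_polyurethane foam = ln(0.131/0.0792)/(2πk) = 0.5032/(2π·0.0307) = 2.609 m·K/W
ΣR = 0.003643 + 4.388×10^-4 + 2.609 = 2.613 m·K/W
Q' = ΔT/ΣR = (109 °C − 8.26 °C)/2.613 = 38.6 W/m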